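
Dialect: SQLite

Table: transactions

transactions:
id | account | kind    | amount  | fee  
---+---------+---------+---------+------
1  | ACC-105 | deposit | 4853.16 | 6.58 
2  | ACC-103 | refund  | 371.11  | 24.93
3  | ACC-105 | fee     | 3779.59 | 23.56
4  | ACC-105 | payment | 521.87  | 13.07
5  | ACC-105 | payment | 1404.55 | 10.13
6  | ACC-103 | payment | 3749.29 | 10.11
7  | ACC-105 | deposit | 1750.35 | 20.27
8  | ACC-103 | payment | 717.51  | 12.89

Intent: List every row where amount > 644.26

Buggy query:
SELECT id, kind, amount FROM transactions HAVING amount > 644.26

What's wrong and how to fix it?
Bug: This is a non-aggregate query (no GROUP BY, no aggregates), so in SQLite the HAVING clause is invalid here; a row-level condition belongs in WHERE

Fix: Use WHERE for row-level filtering

Corrected query:
SELECT id, kind, amount FROM transactions WHERE amount > 644.26

Result:
id | kind    | amount 
---+---------+--------
1  | deposit | 4853.16
3  | fee     | 3779.59
5  | payment | 1404.55
6  | payment | 3749.29
7  | deposit | 1750.35
8  | payment | 717.51 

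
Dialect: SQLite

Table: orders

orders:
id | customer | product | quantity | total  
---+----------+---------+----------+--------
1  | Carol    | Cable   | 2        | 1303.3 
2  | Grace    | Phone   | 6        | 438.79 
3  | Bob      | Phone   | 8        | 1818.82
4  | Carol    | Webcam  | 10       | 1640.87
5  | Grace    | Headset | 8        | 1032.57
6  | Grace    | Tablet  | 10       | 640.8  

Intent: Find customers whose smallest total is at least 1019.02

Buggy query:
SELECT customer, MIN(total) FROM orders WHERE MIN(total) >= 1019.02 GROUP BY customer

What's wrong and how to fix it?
Bug: Aggregates like MIN are computed per group after WHERE runs

Fix: Use HAVING for the per-group MIN condition

Corrected query:
SELECT customer, MIN(total) FROM orders GROUP BY customer HAVING MIN(total) >= 1019.02

Result:
customer | MIN(total)
---------+-----------
Bob      | 1818.82   
Carol    | 1303.3    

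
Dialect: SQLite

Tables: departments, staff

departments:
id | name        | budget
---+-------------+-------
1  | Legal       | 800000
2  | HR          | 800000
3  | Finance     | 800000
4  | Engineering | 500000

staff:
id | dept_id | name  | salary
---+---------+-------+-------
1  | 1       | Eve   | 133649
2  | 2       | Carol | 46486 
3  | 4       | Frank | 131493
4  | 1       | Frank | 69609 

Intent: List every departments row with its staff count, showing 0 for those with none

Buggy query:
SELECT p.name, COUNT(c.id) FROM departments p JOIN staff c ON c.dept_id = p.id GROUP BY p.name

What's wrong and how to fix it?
Bug: INNER JOIN drops departments rows that have no matching staff rows

Fix: Use LEFT JOIN so parents without children still appear (COUNT(c.id) gives 0)

Corrected query:
SELECT p.name, COUNT(c.id) FROM departments p LEFT JOIN staff c ON c.dept_id = p.id GROUP BY p.name

Result:
name        | COUNT(c.id)
------------+------------
Engineering | 1          
Finance     | 0          
HR          | 1          
Legal       | 2          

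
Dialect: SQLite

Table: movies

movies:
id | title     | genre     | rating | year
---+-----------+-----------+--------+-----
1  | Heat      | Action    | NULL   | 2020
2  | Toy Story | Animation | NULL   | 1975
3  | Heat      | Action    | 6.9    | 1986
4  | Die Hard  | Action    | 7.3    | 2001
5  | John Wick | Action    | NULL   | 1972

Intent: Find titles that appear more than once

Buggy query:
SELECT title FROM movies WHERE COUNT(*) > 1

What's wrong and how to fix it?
Bug: COUNT(*) is an aggregate and cannot be used in WHERE

Fix: GROUP BY title, then filter groups with HAVING COUNT(*) > 1

Corrected query:
SELECT title FROM movies GROUP BY title HAVING COUNT(*) > 1

Result:
title
-----
Heat 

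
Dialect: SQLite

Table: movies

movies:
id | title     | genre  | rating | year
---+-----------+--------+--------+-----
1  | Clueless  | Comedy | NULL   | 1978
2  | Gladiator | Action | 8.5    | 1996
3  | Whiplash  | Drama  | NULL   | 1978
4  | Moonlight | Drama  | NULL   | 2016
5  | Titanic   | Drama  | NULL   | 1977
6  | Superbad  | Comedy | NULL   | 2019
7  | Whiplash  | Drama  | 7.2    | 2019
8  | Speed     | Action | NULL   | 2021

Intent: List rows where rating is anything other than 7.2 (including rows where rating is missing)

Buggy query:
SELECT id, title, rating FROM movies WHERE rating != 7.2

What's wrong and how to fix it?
Bug: Inequality against NULL is unknown, not true; rows with NULL are dropped

Fix: Add an explicit OR rating IS NULL to include the missing-value rows

Corrected query:
SELECT id, title, rating FROM movies WHERE rating != 7.2 OR rating IS NULL

Result:
id | title     | rating
---+-----------+-------
1  | Clueless  | NULL  
2  | Gladiator | 8.5   
3  | Whiplash  | NULL  
4  | Moonlight | NULL  
5  | Titanic   | NULL  
6  | Superbad  | NULL  
8  | Speed     | NULL  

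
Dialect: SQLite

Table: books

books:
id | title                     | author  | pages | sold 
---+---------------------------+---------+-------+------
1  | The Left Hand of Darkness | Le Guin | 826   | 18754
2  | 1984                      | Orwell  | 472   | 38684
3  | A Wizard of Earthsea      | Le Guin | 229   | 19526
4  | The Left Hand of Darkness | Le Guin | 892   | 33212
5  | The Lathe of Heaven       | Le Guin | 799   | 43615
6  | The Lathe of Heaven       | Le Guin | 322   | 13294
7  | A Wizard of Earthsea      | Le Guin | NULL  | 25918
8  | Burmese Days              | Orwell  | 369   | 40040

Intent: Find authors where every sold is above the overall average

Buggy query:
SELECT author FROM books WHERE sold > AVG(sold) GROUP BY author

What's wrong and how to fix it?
Bug: AVG() is an aggregate; it can't sit directly in WHERE

Fix: Compute the overall average in a scalar subquery and compare each group's MIN against it in HAVING

Corrected query:
SELECT author FROM books GROUP BY author HAVING MIN(sold) > (SELECT AVG(sold) FROM books)

Result:
author
------
Orwell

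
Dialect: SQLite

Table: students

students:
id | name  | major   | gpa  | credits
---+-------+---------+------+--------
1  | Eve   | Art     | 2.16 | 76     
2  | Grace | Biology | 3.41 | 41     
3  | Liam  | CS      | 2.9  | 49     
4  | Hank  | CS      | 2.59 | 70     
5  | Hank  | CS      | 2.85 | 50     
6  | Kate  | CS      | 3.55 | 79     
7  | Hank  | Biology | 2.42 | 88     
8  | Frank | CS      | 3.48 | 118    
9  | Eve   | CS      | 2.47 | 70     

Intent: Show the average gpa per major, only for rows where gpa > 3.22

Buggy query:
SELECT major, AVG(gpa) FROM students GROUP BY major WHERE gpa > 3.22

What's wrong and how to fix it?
Bug: WHERE cannot follow GROUP BY

Fix: Move the WHERE clause before GROUP BY

Corrected query:
SELECT major, AVG(gpa) FROM students WHERE gpa > 3.22 GROUP BY major

Result:
major   | AVG(gpa)
--------+---------
Biology | 3.41    
CS      | 3.515   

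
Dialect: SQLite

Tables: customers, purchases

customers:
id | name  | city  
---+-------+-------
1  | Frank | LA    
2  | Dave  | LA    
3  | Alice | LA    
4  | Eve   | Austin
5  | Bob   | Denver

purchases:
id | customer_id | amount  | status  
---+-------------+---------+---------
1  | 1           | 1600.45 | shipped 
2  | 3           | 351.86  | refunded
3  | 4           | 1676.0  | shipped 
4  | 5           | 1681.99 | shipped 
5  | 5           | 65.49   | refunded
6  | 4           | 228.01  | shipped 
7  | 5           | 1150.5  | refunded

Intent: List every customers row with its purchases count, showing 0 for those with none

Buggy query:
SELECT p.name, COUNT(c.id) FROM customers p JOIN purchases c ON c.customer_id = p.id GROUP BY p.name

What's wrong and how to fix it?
Bug: INNER JOIN drops customers rows that have no matching purchases rows

Fix: Use LEFT JOIN so parents without children still appear (COUNT(c.id) gives 0)

Corrected query:
SELECT p.name, COUNT(c.id) FROM customers p LEFT JOIN purchases c ON c.customer_id = p.id GROUP BY p.name

Result:
name  | COUNT(c.id)
------+------------
Alice | 1          
Bob   | 3          
Dave  | 0          
Eve   | 2          
Frank | 1          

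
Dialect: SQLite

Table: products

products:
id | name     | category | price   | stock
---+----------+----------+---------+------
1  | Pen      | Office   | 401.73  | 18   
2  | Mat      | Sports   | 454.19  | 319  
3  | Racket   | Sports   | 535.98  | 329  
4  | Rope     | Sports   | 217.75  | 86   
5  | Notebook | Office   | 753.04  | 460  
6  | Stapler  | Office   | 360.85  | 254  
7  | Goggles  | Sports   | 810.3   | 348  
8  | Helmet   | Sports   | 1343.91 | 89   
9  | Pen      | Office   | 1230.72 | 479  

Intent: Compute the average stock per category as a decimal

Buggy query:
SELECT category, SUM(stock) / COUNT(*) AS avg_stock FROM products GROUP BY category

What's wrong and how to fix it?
Bug: SUM(stock) and COUNT(*) are both integers; the division truncates the fractional part

Fix: Cast one side to REAL so the division keeps the fractional part

Corrected query:
SELECT category, SUM(stock) * 1.0 / COUNT(*) AS avg_stock FROM products GROUP BY category

Result:
category | avg_stock
---------+----------
Office   | 302.75   
Sports   | 234.2    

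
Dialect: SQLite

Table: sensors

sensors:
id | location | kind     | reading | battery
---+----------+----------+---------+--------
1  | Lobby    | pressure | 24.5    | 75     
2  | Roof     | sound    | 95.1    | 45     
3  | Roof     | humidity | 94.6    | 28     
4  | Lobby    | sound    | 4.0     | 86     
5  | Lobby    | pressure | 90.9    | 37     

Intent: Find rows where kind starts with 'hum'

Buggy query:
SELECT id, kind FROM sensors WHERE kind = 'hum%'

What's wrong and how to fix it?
Bug: Wildcards only work with LIKE; '=' treats '%' as a literal character

Fix: Use LIKE for wildcard pattern matching

Corrected query:
SELECT id, kind FROM sensors WHERE kind LIKE 'hum%'

Result:
id | kind    
---+---------
3  | humidity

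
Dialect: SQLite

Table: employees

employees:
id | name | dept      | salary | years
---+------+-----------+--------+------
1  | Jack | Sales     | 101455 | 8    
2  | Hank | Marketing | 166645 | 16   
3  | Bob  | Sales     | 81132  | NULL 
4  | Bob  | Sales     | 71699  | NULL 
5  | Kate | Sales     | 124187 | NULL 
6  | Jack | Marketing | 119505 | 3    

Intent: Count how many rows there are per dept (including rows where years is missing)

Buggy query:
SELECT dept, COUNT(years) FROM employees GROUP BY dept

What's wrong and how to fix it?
Bug: COUNT(column) counts non-NULL values only; rows with NULL years aren't counted

Fix: Replace COUNT(years) with COUNT(*)

Corrected query:
SELECT dept, COUNT(*) FROM employees GROUP BY dept

Result:
dept      | COUNT(*)
----------+---------
Marketing | 2       
Sales     | 4       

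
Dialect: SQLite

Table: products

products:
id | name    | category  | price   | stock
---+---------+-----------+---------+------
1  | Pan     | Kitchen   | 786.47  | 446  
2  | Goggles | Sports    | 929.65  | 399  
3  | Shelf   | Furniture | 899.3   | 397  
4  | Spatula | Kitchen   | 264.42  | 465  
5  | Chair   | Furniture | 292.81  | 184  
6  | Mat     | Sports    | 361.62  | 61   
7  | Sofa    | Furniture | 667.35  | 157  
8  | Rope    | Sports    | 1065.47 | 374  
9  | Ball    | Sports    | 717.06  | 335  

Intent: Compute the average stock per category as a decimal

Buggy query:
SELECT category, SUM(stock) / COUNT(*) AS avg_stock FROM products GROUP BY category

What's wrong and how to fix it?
Bug: Both operands are integers, so '/' performs integer division and truncates

Fix: Cast one side to REAL so the division keeps the fractional part

Corrected query:
SELECT category, SUM(stock) * 1.0 / COUNT(*) AS avg_stock FROM products GROUP BY category

Result:
category  | avg_stock
----------+----------
Furniture | 246      
Kitchen   | 455.5    
Sports    | 292.25   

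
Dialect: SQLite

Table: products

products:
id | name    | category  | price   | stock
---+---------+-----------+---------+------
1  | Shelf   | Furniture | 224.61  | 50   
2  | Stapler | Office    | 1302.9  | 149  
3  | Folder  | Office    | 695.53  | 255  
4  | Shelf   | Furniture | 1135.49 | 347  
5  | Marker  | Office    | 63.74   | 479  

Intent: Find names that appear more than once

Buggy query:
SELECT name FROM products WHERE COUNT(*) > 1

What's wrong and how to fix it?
Bug: WHERE can't reference COUNT(*); aggregates are computed after WHERE

Fix: GROUP BY name, then filter groups with HAVING COUNT(*) > 1

Corrected query:
SELECT name FROM products GROUP BY name HAVING COUNT(*) > 1

Result:
name 
-----
Shelf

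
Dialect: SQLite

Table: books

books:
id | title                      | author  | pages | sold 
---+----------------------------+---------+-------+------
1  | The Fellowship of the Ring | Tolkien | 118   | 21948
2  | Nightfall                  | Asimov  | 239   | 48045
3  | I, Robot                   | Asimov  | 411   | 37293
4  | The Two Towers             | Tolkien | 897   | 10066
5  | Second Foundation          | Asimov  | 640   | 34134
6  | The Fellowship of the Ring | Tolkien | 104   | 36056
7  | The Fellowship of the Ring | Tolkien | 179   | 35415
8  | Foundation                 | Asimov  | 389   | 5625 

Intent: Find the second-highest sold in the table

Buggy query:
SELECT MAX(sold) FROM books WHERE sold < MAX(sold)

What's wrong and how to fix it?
Bug: MAX(sold) on the right of the comparison is an aggregate-in-WHERE error

Fix: Compute the overall MAX in a subquery, then take MAX of rows below it

Corrected query:
SELECT MAX(sold) FROM books WHERE sold < (SELECT MAX(sold) FROM books)

Result:
MAX(sold)
---------
37293    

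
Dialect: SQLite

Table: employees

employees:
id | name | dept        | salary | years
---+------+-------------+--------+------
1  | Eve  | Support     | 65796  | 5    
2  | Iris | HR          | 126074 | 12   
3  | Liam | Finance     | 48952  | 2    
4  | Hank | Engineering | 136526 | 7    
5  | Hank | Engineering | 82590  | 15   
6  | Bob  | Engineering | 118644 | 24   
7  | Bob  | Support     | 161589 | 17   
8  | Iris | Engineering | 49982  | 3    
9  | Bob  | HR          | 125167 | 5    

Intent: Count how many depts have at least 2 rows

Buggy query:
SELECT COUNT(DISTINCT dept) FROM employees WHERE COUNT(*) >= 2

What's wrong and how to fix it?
Bug: WHERE filters individual rows, not groups, so a group-level COUNT is invalid there

Fix: Group first with HAVING COUNT(*) >= 2, then COUNT the resulting groups

Corrected query:
SELECT COUNT(*) FROM (SELECT dept FROM employees GROUP BY dept HAVING COUNT(*) >= 2)

Result:
COUNT(*)
--------
3       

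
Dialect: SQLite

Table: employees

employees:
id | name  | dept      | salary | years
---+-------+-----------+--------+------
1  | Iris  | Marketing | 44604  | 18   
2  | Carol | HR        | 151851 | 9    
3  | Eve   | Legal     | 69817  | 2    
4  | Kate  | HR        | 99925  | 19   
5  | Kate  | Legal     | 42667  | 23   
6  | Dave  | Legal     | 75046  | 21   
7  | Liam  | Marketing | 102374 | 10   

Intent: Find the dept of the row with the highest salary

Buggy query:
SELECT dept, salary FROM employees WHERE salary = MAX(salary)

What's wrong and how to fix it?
Bug: WHERE is evaluated per row; an aggregate over the whole table isn't defined there

Fix: Wrap MAX in a scalar subquery so WHERE compares against a single value

Corrected query:
SELECT dept, salary FROM employees WHERE salary = (SELECT MAX(salary) FROM employees)

Result:
dept | salary
-----+-------
HR   | 151851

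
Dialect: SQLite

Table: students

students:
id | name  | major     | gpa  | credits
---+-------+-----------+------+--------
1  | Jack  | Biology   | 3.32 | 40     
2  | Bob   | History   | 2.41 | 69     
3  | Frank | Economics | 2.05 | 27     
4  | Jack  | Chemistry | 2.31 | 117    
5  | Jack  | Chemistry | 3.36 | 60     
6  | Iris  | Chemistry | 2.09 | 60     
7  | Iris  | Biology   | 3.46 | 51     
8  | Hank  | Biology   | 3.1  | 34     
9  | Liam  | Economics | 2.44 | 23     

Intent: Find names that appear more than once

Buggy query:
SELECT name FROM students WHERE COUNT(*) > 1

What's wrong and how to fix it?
Bug: COUNT(*) is an aggregate and cannot be used in WHERE

Fix: GROUP BY name, then filter groups with HAVING COUNT(*) > 1

Corrected query:
SELECT name FROM students GROUP BY name HAVING COUNT(*) > 1

Result:
name
----
Iris
Jack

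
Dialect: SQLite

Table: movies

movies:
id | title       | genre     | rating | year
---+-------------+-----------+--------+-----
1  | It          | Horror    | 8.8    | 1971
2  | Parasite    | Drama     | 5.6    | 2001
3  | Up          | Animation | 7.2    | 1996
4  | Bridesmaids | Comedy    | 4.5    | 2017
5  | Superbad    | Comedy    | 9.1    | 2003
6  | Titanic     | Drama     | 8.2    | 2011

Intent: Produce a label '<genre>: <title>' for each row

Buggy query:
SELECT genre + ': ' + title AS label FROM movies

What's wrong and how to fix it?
Bug: '+' is numeric addition; on text columns SQLite converts them to 0 instead of concatenating

Fix: Replace + with || to concatenate text

Corrected query:
SELECT genre || ': ' || title AS label FROM movies

Result:
label              
-------------------
Horror: It         
Drama: Parasite    
Animation: Up      
Comedy: Bridesmaids
Comedy: Superbad   
Drama: Titanic     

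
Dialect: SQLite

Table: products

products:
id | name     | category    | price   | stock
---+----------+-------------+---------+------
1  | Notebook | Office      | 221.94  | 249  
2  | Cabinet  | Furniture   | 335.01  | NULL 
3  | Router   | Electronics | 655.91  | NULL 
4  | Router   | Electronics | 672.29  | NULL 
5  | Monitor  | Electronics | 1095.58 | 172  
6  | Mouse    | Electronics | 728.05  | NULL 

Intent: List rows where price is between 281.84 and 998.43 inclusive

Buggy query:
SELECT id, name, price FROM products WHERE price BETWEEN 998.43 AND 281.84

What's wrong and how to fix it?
Bug: The bounds are reversed; BETWEEN a AND b requires a <= b to match anything

Fix: Write BETWEEN 281.84 AND 998.43

Corrected query:
SELECT id, name, price FROM products WHERE price BETWEEN 281.84 AND 998.43

Result:
id | name    | price 
---+---------+-------
2  | Cabinet | 335.01
3  | Router  | 655.91
4  | Router  | 672.29
6  | Mouse   | 728.05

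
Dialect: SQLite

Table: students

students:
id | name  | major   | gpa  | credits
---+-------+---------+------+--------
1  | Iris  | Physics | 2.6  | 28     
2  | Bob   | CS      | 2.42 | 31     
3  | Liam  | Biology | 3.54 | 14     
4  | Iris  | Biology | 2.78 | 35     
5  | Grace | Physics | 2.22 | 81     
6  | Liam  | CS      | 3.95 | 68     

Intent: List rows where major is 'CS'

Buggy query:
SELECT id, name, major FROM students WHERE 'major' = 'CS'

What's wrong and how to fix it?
Bug: 'major' in single quotes is a string literal, not the column; the comparison is literal-vs-literal and never true

Fix: Remove the quotes around the column name (or use double quotes for an identifier)

Corrected query:
SELECT id, name, major FROM students WHERE major = 'CS'

Result:
id | name | major
---+------+------
2  | Bob  | CS   
6  | Liam | CS   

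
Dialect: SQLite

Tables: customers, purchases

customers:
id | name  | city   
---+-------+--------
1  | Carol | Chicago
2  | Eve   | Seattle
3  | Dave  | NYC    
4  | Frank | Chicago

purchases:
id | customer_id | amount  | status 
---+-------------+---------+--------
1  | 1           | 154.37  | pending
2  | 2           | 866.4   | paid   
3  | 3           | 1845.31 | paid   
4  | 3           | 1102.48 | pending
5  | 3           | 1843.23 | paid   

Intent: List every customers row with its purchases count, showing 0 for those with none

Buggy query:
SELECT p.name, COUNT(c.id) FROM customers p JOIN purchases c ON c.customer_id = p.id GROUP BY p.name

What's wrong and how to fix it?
Bug: An inner join excludes parents with zero children

Fix: Use LEFT JOIN so parents without children still appear (COUNT(c.id) gives 0)

Corrected query:
SELECT p.name, COUNT(c.id) FROM customers p LEFT JOIN purchases c ON c.customer_id = p.id GROUP BY p.name

Result:
name  | COUNT(c.id)
------+------------
Carol | 1          
Dave  | 3          
Eve   | 1          
Frank | 0          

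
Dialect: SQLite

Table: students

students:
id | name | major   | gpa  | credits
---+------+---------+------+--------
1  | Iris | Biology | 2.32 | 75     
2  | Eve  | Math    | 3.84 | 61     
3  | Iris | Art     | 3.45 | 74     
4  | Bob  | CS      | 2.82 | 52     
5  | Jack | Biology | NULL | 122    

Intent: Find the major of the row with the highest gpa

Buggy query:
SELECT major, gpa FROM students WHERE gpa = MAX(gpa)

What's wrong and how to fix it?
Bug: MAX(gpa) is an aggregate and cannot be used directly in WHERE

Fix: Use a subquery: WHERE gpa = (SELECT MAX(gpa) FROM students)

Corrected query:
SELECT major, gpa FROM students WHERE gpa = (SELECT MAX(gpa) FROM students)

Result:
major | gpa 
------+-----
Math  | 3.84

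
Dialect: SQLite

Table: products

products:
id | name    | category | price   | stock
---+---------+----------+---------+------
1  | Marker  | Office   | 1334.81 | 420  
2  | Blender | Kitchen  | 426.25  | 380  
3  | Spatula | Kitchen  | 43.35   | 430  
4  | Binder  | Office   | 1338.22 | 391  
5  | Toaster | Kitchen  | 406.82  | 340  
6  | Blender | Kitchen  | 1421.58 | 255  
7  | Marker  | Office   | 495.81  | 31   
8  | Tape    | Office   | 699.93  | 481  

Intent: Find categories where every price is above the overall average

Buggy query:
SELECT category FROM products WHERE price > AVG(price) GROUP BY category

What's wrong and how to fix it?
Bug: WHERE evaluates per row before aggregation, so AVG() is unavailable

Fix: Use a subquery for AVG and a HAVING MIN(...) filter so the condition holds for every row in the group

Corrected query:
SELECT category FROM products GROUP BY category HAVING MIN(price) > (SELECT AVG(price) FROM products)

Result:
(no rows)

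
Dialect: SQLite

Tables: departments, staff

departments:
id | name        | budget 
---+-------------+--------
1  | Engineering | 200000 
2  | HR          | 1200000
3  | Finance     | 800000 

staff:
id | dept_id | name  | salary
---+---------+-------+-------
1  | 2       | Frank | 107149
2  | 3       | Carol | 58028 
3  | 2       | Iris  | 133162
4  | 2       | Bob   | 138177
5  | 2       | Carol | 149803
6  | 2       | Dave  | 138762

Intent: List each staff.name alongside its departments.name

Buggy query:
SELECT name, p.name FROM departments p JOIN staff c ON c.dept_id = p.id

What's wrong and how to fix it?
Bug: 'name' exists in both joined tables, so the database can't tell which one is meant

Fix: Qualify the column with its table alias (c.name)

Corrected query:
SELECT c.name, p.name FROM departments p JOIN staff c ON c.dept_id = p.id

Result:
name  | name   
------+--------
Frank | HR     
Carol | Finance
Iris  | HR     
Bob   | HR     
Carol | HR     
Dave  | HR     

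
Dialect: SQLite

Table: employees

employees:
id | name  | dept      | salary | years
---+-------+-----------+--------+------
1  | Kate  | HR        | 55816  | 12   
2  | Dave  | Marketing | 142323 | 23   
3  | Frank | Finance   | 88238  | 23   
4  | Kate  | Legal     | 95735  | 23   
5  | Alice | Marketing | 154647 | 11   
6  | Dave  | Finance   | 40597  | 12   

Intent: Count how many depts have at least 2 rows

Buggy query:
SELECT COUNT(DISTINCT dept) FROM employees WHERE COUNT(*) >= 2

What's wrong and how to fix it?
Bug: WHERE filters individual rows, not groups, so a group-level COUNT is invalid there

Fix: Group first with HAVING COUNT(*) >= 2, then COUNT the resulting groups

Corrected query:
SELECT COUNT(*) FROM (SELECT dept FROM employees GROUP BY dept HAVING COUNT(*) >= 2)

Result:
COUNT(*)
--------
2       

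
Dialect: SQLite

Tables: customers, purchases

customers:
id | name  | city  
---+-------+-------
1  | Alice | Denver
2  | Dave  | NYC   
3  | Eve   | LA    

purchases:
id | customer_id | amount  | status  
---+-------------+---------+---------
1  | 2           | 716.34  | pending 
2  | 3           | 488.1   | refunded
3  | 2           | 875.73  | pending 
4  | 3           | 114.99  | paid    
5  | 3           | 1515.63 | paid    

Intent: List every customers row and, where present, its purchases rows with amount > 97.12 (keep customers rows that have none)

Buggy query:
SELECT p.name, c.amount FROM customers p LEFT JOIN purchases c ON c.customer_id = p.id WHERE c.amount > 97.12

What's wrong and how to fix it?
Bug: A WHERE condition on the right-hand table after LEFT JOIN drops unmatched parents

Fix: Move the right-table condition into the ON clause so unmatched parents are kept

Corrected query:
SELECT p.name, c.amount FROM customers p LEFT JOIN purchases c ON c.customer_id = p.id AND c.amount > 97.12

Result:
name  | amount 
------+--------
Alice | NULL   
Dave  | 716.34 
Dave  | 875.73 
Eve   | 114.99 
Eve   | 488.1  
Eve   | 1515.63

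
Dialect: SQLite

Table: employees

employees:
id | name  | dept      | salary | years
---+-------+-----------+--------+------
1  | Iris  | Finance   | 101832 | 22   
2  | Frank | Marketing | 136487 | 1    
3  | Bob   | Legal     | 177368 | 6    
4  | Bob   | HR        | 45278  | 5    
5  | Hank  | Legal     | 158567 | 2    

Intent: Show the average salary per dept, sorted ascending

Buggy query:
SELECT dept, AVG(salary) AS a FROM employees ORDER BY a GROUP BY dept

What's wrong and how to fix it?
Bug: ORDER BY appears before GROUP BY; SQL clause order requires GROUP BY first

Fix: Reorder: SELECT … FROM … GROUP BY … ORDER BY …

Corrected query:
SELECT dept, AVG(salary) AS a FROM employees GROUP BY dept ORDER BY a

Result:
dept      | a       
----------+---------
HR        | 45278   
Finance   | 101832  
Marketing | 136487  
Legal     | 167967.5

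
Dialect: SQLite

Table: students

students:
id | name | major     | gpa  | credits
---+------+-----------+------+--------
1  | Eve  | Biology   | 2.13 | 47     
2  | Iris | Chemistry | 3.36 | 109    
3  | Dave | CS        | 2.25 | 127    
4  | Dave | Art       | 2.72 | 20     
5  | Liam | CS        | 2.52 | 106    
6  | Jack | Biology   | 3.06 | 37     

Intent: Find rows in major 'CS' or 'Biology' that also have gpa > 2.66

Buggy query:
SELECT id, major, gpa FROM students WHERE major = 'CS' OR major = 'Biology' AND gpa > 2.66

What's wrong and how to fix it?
Bug: AND binds tighter than OR, so this parses as major = 'CS' OR (major = 'Biology' AND gpa > 2.66)

Fix: Group the OR with parentheses (or use IN), then AND the threshold

Corrected query:
SELECT id, major, gpa FROM students WHERE (major = 'CS' OR major = 'Biology') AND gpa > 2.66

Result:
id | major   | gpa 
---+---------+-----
6  | Biology | 3.06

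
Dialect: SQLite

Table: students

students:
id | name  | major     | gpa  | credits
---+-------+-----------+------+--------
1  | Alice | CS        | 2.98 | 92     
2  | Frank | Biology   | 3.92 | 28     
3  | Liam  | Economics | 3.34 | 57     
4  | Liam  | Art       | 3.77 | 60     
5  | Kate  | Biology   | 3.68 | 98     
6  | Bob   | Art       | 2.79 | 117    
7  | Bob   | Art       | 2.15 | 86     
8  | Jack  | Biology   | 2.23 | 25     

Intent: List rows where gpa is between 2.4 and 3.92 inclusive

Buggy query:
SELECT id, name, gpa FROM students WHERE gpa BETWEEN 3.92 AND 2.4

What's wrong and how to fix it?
Bug: BETWEEN expects the lower bound first; with 3.92 AND 2.4 the range is empty

Fix: Swap the bounds so the smaller value comes first

Corrected query:
SELECT id, name, gpa FROM students WHERE gpa BETWEEN 2.4 AND 3.92

Result:
id | name  | gpa 
---+-------+-----
1  | Alice | 2.98
2  | Frank | 3.92
3  | Liam  | 3.34
4  | Liam  | 3.77
5  | Kate  | 3.68
6  | Bob   | 2.79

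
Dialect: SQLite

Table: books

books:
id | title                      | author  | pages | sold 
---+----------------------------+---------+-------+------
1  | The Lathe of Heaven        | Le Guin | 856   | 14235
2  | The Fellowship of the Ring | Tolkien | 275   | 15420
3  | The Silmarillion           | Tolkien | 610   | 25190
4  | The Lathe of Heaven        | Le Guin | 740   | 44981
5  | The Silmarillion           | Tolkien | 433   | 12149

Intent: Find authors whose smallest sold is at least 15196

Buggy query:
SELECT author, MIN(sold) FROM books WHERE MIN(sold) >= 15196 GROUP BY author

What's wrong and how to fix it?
Bug: MIN() in WHERE is a misuse of aggregate

Fix: Replace WHERE with HAVING after the GROUP BY

Corrected query:
SELECT author, MIN(sold) FROM books GROUP BY author HAVING MIN(sold) >= 15196

Result:
(no rows)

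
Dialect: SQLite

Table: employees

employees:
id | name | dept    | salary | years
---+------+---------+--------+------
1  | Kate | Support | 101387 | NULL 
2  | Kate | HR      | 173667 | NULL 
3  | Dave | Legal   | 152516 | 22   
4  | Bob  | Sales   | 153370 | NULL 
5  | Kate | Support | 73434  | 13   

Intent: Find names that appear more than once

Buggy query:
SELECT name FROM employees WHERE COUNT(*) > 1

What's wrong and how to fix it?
Bug: COUNT(*) is an aggregate and cannot be used in WHERE

Fix: Group first, then use HAVING for the count condition

Corrected query:
SELECT name FROM employees GROUP BY name HAVING COUNT(*) > 1

Result:
name
----
Kate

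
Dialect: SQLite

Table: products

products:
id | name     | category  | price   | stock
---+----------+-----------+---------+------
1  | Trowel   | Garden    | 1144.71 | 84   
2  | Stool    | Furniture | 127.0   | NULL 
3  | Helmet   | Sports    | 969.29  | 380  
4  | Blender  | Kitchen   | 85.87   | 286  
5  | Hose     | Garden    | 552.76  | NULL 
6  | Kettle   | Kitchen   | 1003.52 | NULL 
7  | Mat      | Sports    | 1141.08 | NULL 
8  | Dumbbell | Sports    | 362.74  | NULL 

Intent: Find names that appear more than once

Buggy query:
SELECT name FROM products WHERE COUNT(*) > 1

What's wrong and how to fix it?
Bug: COUNT(*) is an aggregate and cannot be used in WHERE

Fix: GROUP BY name, then filter groups with HAVING COUNT(*) > 1

Corrected query:
SELECT name FROM products GROUP BY name HAVING COUNT(*) > 1

Result:
(no rows)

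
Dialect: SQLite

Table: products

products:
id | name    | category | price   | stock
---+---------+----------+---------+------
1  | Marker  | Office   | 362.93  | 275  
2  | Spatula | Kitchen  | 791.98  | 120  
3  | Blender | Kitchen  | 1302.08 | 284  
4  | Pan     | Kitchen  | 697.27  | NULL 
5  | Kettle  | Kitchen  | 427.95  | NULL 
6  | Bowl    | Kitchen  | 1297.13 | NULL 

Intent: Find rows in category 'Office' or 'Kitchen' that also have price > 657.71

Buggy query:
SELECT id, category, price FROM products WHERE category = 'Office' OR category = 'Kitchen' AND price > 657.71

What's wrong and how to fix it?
Bug: Without parentheses, AND is evaluated before OR, so the price filter only applies to the 'Kitchen' branch

Fix: Add parentheses around the OR so the AND applies to both alternatives

Corrected query:
SELECT id, category, price FROM products WHERE (category = 'Office' OR category = 'Kitchen') AND price > 657.71

Result:
id | category | price  
---+----------+--------
2  | Kitchen  | 791.98 
3  | Kitchen  | 1302.08
4  | Kitchen  | 697.27 
6  | Kitchen  | 1297.13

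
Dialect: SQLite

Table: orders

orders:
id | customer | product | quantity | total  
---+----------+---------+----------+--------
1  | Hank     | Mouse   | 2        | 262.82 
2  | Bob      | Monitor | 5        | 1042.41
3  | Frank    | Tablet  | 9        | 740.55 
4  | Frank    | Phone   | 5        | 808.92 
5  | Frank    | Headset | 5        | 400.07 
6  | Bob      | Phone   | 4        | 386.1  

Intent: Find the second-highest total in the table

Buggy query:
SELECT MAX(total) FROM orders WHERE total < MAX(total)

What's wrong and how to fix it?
Bug: MAX(total) on the right of the comparison is an aggregate-in-WHERE error

Fix: Put the inner MAX in a scalar subquery

Corrected query:
SELECT MAX(total) FROM orders WHERE total < (SELECT MAX(total) FROM orders)

Result:
MAX(total)
----------
808.92    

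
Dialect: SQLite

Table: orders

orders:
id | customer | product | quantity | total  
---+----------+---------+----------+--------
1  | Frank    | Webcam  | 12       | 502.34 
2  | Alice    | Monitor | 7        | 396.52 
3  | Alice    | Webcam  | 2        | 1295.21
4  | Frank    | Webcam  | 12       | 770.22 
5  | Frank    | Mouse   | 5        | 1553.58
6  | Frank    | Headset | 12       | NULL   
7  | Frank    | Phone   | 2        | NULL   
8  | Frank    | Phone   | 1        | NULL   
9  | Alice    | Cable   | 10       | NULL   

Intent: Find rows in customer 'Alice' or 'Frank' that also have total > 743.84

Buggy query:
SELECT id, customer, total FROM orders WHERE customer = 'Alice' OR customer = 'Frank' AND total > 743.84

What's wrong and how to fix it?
Bug: AND binds tighter than OR, so this parses as customer = 'Alice' OR (customer = 'Frank' AND total > 743.84)

Fix: Add parentheses around the OR so the AND applies to both alternatives

Corrected query:
SELECT id, customer, total FROM orders WHERE (customer = 'Alice' OR customer = 'Frank') AND total > 743.84

Result:
id | customer | total  
---+----------+--------
3  | Alice    | 1295.21
4  | Frank    | 770.22 
5  | Frank    | 1553.58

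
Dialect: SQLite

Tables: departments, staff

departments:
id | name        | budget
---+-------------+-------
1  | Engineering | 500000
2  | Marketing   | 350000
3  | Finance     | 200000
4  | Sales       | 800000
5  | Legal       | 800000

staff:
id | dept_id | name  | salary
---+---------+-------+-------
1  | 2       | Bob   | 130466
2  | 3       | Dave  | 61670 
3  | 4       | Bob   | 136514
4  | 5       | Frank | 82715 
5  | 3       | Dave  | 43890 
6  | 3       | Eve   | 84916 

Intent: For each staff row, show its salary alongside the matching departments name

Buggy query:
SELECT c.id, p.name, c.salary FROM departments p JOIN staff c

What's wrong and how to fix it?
Bug: Missing join condition: each staff row is matched to all departments rows instead of just its own

Fix: Specify the join condition linking the foreign key to the parent id

Corrected query:
SELECT c.id, p.name, c.salary FROM departments p JOIN staff c ON c.dept_id = p.id

Result:
id | name      | salary
---+-----------+-------
1  | Marketing | 130466
2  | Finance   | 61670 
3  | Sales     | 136514
4  | Legal     | 82715 
5  | Finance   | 43890 
6  | Finance   | 84916 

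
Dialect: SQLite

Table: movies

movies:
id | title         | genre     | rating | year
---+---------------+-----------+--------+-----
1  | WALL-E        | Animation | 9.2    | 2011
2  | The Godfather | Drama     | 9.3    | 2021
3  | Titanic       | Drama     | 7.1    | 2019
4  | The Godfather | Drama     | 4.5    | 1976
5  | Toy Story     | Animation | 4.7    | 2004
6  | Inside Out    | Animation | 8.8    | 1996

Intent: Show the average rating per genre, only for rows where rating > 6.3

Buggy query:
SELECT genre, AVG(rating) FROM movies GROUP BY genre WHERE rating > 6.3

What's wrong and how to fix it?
Bug: WHERE cannot follow GROUP BY

Fix: Place WHERE between FROM and GROUP BY

Corrected query:
SELECT genre, AVG(rating) FROM movies WHERE rating > 6.3 GROUP BY genre

Result:
genre     | AVG(rating)
----------+------------
Animation | 9          
Drama     | 8.2        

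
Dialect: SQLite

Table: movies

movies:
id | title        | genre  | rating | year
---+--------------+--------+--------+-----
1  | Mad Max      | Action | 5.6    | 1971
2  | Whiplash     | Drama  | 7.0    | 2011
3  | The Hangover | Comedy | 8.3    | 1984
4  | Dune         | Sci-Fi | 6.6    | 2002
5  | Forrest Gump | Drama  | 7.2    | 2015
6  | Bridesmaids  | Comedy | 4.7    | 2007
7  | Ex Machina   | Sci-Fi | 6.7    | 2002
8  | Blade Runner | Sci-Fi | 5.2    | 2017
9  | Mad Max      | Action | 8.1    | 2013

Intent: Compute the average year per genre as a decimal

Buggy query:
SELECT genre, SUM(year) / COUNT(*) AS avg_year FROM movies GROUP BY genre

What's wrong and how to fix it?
Bug: SUM(year) and COUNT(*) are both integers; the division truncates the fractional part

Fix: Multiply by 1.0 (or CAST to REAL) to force floating-point division

Corrected query:
SELECT genre, SUM(year) * 1.0 / COUNT(*) AS avg_year FROM movies GROUP BY genre

Result:
genre  | avg_year
-------+---------
Action | 1992    
Comedy | 1995.5  
Drama  | 2013    
Sci-Fi | 2007    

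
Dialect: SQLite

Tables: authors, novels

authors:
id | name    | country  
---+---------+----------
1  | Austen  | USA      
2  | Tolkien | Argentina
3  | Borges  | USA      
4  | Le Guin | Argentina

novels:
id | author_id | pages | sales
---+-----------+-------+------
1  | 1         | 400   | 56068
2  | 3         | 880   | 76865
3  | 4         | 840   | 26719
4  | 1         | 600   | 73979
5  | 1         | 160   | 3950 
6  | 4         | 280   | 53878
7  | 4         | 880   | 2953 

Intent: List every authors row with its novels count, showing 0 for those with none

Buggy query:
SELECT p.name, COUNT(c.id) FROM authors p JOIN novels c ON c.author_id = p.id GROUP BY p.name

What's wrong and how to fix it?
Bug: INNER JOIN drops authors rows that have no matching novels rows

Fix: Switch to LEFT JOIN to retain unmatched parent rows

Corrected query:
SELECT p.name, COUNT(c.id) FROM authors p LEFT JOIN novels c ON c.author_id = p.id GROUP BY p.name

Result:
name    | COUNT(c.id)
--------+------------
Austen  | 3          
Borges  | 1          
Le Guin | 3          
Tolkien | 0          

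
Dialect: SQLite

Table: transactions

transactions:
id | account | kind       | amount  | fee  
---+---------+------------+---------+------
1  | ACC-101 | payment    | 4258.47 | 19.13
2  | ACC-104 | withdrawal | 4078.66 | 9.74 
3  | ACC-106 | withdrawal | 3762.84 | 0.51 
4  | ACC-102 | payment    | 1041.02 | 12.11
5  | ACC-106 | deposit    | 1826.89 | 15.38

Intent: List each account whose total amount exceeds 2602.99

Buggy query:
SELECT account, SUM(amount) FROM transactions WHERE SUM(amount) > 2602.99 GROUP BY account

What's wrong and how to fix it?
Bug: WHERE runs before GROUP BY, so aggregates aren't available there

Fix: Move the aggregate condition to a HAVING clause

Corrected query:
SELECT account, SUM(amount) FROM transactions GROUP BY account HAVING SUM(amount) > 2602.99

Result:
account | SUM(amount)
--------+------------
ACC-101 | 4258.47    
ACC-104 | 4078.66    
ACC-106 | 5589.73    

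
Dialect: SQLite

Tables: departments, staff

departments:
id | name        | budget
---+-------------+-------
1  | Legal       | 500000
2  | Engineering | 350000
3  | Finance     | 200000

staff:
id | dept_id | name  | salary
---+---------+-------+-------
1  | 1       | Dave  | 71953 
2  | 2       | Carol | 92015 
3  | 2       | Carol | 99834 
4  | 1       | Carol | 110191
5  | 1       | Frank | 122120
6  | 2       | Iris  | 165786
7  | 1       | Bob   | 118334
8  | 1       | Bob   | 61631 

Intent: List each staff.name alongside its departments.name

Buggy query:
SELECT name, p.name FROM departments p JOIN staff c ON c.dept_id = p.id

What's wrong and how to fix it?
Bug: 'name' exists in both joined tables, so the database can't tell which one is meant

Fix: Prefix ambiguous columns with the table alias

Corrected query:
SELECT c.name, p.name FROM departments p JOIN staff c ON c.dept_id = p.id

Result:
name  | name       
------+------------
Dave  | Legal      
Carol | Engineering
Carol | Engineering
Carol | Legal      
Frank | Legal      
Iris  | Engineering
Bob   | Legal      
Bob   | Legal      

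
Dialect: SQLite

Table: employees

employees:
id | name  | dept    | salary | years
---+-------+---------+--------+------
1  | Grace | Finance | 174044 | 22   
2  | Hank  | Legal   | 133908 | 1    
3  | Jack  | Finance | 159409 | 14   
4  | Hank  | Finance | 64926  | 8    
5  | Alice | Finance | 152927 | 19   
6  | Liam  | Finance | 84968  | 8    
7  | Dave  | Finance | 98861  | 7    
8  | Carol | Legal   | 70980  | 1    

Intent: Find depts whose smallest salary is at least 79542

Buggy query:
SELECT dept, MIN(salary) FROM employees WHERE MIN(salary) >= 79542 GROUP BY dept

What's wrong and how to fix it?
Bug: MIN() in WHERE is a misuse of aggregate

Fix: Use HAVING for the per-group MIN condition

Corrected query:
SELECT dept, MIN(salary) FROM employees GROUP BY dept HAVING MIN(salary) >= 79542

Result:
(no rows)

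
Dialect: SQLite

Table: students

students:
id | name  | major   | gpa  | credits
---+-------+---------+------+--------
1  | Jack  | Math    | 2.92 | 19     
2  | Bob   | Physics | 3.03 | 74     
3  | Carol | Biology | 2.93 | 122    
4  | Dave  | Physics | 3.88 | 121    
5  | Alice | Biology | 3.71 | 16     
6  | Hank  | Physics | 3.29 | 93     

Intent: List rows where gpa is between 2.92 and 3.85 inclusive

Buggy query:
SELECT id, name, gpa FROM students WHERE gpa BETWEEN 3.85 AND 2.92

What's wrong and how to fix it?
Bug: BETWEEN expects the lower bound first; with 3.85 AND 2.92 the range is empty

Fix: Write BETWEEN 2.92 AND 3.85

Corrected query:
SELECT id, name, gpa FROM students WHERE gpa BETWEEN 2.92 AND 3.85

Result:
id | name  | gpa 
---+-------+-----
1  | Jack  | 2.92
2  | Bob   | 3.03
3  | Carol | 2.93
5  | Alice | 3.71
6  | Hank  | 3.29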